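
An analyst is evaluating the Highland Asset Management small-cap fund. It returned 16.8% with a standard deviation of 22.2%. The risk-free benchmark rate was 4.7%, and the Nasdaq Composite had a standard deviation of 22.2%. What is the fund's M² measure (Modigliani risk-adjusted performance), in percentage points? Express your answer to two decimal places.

Sharpe = (Rp − Rf) / σp = (16.8% − 4.7%) / 22.2% = 0.5450
M² = Rf + Sharpe × σm = 4.7% + 0.5450 × 22.2% = 16.7990%

16.80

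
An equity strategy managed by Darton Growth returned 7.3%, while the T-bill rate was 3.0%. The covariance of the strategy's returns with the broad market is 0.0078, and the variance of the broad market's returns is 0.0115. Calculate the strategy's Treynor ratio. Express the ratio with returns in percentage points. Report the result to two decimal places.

6.34

β = Cov / Var = 0.0078 / 0.0115 = 0.6783
Treynor = (Rp − Rf) / β = (7.3% − 3.0%) / 0.6783 = 4.30 / 0.6783 = 6.3394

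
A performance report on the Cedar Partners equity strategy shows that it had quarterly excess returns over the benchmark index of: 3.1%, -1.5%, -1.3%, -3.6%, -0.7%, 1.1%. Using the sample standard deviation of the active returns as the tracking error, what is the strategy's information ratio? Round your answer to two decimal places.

-0.21

μ = (3.1 − 1.5 − 1.3 − 3.6 − 0.7 + 1.1) / 6 = -0.4833%
Σ(r − μ)² = 26.8083; sample σ = √(26.8083/5) = 2.3155%
IR = μ / tracking error = -0.4833 / 2.3155 = -0.2087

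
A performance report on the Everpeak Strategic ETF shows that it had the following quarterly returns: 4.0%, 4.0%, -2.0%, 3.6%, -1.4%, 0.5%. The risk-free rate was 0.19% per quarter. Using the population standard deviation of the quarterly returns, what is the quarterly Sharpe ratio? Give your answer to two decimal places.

0.50

r̄ = (4 + 4 − 2 + 3.6 − 1.4 + 0.5) / 6 = 8.70 / 6 = 1.4500%
Population σ = √[Σ(r − r̄)² / 6] = √[38.5550 / 6] = √6.4258 = 2.5349%
Sharpe = (r̄ − rf) / σ = (1.4500 − 0.19) / 2.5349 = 1.2600 / 2.5349 = 0.4971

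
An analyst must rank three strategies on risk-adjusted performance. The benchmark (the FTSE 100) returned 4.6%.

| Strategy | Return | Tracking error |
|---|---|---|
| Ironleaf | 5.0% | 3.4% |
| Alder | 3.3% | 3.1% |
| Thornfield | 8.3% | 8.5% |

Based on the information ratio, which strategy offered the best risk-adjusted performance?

Thornfield

Ironleaf: IR = (5.0% − 4.6%) / 3.4% = 0.118
Alder: IR = (3.3% − 4.6%) / 3.1% = -0.419
Thornfield: IR = (8.3% − 4.6%) / 8.5% = 0.435
Highest: Thornfield (0.435).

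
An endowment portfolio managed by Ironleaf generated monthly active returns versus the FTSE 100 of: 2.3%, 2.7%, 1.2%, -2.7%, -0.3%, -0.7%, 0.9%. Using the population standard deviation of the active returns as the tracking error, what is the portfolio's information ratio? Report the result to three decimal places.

0.280

r̄ = (2.3 + 2.7 + 1.2 − 2.7 − 0.3 − 0.7 + 0.9) / 7 = 0.4857%
Population std dev = √[21.0486 / 7] = 1.7341%
IR = r̄ / tracking error = 0.4857 / 1.7341 = 0.2801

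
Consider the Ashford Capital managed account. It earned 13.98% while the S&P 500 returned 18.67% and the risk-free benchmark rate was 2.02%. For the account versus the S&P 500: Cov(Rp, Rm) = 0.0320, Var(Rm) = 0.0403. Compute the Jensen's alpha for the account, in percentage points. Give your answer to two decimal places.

-1.26

β = Cov / Var = 0.0320 / 0.0403 = 0.7940
E[R] = Rf + β(Rm − Rf) = 2.02% + 0.7940 × (18.67% − 2.02%) = 15.2401%
α = Rp − E[R] = 13.98% − 15.2401% = -1.2601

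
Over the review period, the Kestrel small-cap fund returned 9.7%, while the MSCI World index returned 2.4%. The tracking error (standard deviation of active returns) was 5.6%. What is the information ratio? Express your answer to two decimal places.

IR = (Rp − Rb) / TE = (9.7% − 2.4%) / 5.6% = 7.30% / 5.6% = 1.3036

1.30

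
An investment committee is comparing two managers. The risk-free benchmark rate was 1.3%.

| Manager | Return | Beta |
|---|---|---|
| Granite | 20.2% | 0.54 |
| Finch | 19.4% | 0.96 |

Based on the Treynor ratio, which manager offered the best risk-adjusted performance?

Granite: Treynor = (20.2% − 1.3%) / 0.54 = 35.000
Finch: Treynor = (19.4% − 1.3%) / 0.96 = 18.854
Highest: Granite (35.000).

Granite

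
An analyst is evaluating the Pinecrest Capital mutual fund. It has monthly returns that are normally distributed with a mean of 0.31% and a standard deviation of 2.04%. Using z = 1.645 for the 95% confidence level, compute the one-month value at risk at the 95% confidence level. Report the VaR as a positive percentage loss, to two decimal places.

3.05

VaR (as % loss) = −(μ − z·σ) = −(0.31% − 1.645 × 2.04%) = −(-3.0458%) = 3.0458%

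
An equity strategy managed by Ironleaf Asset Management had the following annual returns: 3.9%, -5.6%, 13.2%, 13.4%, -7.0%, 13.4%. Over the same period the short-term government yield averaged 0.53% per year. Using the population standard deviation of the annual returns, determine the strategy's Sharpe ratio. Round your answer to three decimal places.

Mean return r̄ = 31.30 / 6 = 5.2167%
Σ(r − r̄)² = 465.6483; population σ = √(465.6483/6) = 8.8095%
Sharpe = (r̄ − rf) / σ = (5.2167 − 0.53) / 8.8095 = 4.6867 / 8.8095 = 0.5320

0.532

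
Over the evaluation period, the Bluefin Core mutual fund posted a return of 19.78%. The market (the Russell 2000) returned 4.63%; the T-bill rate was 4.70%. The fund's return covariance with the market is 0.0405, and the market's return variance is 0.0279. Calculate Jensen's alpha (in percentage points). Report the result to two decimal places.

β = Cov / Var = 0.0405 / 0.0279 = 1.4516
E[R] = Rf + β(Rm − Rf) = 4.70% + 1.4516 × (4.63% − 4.70%) = 4.5984%
α = Rp − E[R] = 19.78% − 4.5984% = 15.1816

15.18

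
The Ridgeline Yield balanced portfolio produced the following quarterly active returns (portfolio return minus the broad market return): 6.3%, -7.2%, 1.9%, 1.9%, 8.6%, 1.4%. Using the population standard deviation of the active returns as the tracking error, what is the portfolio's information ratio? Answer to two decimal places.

r̄ = (6.3 − 7.2 + 1.9 + 1.9 + 8.6 + 1.4) / 6 = 12.90 / 6 = 2.1500%
Σ(r − r̄)² = 146.9350; population σ = √(146.9350/6) = 4.9487%
IR = r̄ / tracking error = 2.1500 / 4.9487 = 0.4345

0.43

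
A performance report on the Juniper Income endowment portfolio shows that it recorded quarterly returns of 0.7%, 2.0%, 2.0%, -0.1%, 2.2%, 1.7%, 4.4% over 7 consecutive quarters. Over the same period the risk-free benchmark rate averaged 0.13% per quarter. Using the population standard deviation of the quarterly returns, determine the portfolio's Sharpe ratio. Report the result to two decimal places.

1.32

Mean return r̄ = 12.90 / 7 = 1.8429%
Σ(r − r̄)² = (0.7 − 1.8429)² + (2 − 1.8429)² + … = 11.8171
population σ = √(11.8171 / 7) = √1.6882 = 1.2993%
Sharpe = (r̄ − rf) / σ = (1.8429 − 0.13) / 1.2993 = 1.7129 / 1.2993 = 1.3183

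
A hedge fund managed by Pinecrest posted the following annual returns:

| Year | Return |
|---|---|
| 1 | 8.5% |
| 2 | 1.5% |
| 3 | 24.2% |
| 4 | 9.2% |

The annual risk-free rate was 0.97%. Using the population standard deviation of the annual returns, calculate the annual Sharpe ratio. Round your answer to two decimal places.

1.19

Mean return μ = 43.40 / 4 = 10.8500%
Σ(r − μ)² = 273.8900; population σ = √(273.8900/4) = 8.2748%
Sharpe = (μ − rf) / σ = (10.8500 − 0.97) / 8.2748 = 9.8800 / 8.2748 = 1.1940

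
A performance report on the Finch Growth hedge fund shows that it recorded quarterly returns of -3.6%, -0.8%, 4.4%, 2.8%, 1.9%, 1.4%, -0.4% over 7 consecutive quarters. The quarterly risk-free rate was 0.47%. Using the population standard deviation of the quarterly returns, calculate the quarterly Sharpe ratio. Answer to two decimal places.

0.14

Mean return r̄ = 5.70 / 7 = 0.8143%
Population σ = √[Σ(r − r̄)² / 7] = √[41.8886 / 7] = √5.9841 = 2.4462%
Sharpe = (r̄ − rf) / σ = (0.8143 − 0.47) / 2.4462 = 0.3443 / 2.4462 = 0.1407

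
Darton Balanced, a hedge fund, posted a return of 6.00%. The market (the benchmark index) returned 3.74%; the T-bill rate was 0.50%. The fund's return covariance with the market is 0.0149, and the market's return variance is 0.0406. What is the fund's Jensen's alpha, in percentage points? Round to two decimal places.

4.31

β = Cov / Var = 0.0149 / 0.0406 = 0.3670
E[R] = Rf + β(Rm − Rf) = 0.50% + 0.3670 × (3.74% − 0.50%) = 1.6891%
α = Rp − E[R] = 6.00% − 1.6891% = 4.3109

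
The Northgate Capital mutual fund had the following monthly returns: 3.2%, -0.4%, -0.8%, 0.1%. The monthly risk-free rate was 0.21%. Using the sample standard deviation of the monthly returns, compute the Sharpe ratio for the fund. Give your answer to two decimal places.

0.17

r̄ = (3.2 − 0.4 − 0.8 + 0.1) / 4 = 0.5250%
Sample std dev = √[9.9475 / 3] = 1.8209%
Sharpe = (r̄ − rf) / σ = (0.5250 − 0.21) / 1.8209 = 0.3150 / 1.8209 = 0.1730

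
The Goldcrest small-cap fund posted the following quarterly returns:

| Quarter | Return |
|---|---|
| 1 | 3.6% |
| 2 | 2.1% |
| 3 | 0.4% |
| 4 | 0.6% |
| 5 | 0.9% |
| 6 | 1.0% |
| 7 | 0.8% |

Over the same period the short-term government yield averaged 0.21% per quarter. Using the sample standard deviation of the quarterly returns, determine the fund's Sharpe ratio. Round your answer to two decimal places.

1.00

r̄ = (3.6 + 2.1 + 0.4 + 0.6 + 0.9 + 1 + 0.8) / 7 = 9.40 / 7 = 1.3429%
Sample σ = √[Σ(r − r̄)² / 6] = √[7.7171 / 6] = √1.2862 = 1.1341%
Sharpe = (r̄ − rf) / σ = (1.3429 − 0.21) / 1.1341 = 1.1329 / 1.1341 = 0.9989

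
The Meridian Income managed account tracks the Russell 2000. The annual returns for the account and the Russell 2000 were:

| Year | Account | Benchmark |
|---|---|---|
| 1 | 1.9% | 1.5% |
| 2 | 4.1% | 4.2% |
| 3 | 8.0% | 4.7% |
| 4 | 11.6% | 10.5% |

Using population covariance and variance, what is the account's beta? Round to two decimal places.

r̄p = 6.4000%,  r̄m = 5.2250%
Cov = Σ(rp − r̄p)(rm − r̄m) / 4 = 11.4275
Var(rm) = Σ(rm − r̄m)² / 4 = 10.7569
β = Cov / Var = 11.4275 / 10.7569 = 1.0623

1.06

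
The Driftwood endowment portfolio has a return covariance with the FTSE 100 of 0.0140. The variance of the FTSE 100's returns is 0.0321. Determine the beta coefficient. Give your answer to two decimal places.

β = Cov(Rp, Rm) / Var(Rm) = 0.0140 / 0.0321 = 0.4361

0.44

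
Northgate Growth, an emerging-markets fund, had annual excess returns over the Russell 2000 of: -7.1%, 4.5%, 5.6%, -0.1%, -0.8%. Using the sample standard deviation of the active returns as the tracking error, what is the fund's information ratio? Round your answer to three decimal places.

Mean return r̄ = 2.10 / 5 = 0.4200%
Sample std dev = √[101.7880 / 4] = 5.0445%
IR = r̄ / tracking error = 0.4200 / 5.0445 = 0.0833

0.083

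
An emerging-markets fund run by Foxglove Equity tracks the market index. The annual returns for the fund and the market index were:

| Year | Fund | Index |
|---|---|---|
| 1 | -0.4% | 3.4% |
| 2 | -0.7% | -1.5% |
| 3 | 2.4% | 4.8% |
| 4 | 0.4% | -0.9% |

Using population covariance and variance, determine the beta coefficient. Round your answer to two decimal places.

r̄p = 0.4250%,  r̄m = 1.4500%
Cov = Σ(rp − r̄p)(rm − r̄m) / 4 = 2.0963
Var(rm) = Σ(rm − r̄m)² / 4 = 7.3125
β = Cov / Var = 2.0963 / 7.3125 = 0.2867

0.29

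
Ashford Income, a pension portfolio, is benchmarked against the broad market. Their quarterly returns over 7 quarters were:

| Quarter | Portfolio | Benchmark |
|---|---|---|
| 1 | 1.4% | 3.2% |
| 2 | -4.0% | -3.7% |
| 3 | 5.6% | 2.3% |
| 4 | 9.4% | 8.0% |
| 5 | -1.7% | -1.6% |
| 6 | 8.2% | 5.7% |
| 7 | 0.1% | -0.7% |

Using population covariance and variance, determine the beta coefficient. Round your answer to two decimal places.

1.16

r̄p = 2.7143%,  r̄m = 1.8857%
Cov = Σ(rp − r̄p)(rm − r̄m) / 7 = 17.2745
Var(rm) = Σ(rm − r̄m)² / 7 = 14.8384
β = Cov / Var = 17.2745 / 14.8384 = 1.1642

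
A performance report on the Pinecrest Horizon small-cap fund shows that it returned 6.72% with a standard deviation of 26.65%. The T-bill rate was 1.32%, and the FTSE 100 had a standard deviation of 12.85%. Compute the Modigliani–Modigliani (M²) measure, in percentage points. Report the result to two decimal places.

3.92

Sharpe = (Rp − Rf) / σp = (6.72% − 1.32%) / 26.65% = 0.2026
M² = Rf + Sharpe × σm = 1.32% + 0.2026 × 12.85% = 3.9234%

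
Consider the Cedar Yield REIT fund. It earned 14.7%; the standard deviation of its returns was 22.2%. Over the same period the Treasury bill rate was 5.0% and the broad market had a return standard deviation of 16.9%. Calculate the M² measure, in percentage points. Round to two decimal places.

Sharpe = (Rp − Rf) / σp = (14.7% − 5.0%) / 22.2% = 0.4369
M² = Rf + Sharpe × σm = 5.0% + 0.4369 × 16.9% = 12.3836%

12.38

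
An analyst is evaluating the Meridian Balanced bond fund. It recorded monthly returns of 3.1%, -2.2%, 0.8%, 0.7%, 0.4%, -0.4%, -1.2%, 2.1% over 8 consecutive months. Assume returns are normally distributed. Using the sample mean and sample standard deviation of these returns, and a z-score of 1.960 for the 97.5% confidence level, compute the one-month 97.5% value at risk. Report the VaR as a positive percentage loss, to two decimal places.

2.93

Mean return r̄ = 3.30 / 8 = 0.4125%
Σ(r − r̄)² = 20.3888; sample σ = √(20.3888/7) = 1.7067%
VaR = −(r̄ − z·σ) = −(0.4125 − 1.960 × 1.7067) = −(-2.9326) = 2.9326%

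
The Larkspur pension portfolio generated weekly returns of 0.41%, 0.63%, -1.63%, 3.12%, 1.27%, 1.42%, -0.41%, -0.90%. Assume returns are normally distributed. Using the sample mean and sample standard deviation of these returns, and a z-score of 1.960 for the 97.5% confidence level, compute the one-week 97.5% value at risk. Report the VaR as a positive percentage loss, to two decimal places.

2.44

Mean return μ = 3.910 / 8 = 0.4888%
Sample std dev = √[15.6527 / 7] = 1.4954%
VaR = −(μ − z·σ) = −(0.4888 − 1.960 × 1.4954) = −(-2.4422) = 2.4422%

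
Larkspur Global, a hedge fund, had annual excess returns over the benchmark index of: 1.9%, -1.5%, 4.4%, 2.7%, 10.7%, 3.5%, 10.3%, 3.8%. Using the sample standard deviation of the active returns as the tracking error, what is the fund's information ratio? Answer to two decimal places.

1.08

r̄ = (1.9 − 1.5 + 4.4 + 2.7 + 10.7 + 3.5 + 10.3 + 3.8) / 8 = 4.4750%
Σ(r − r̄)² = 119.5750; sample σ = √(119.5750/7) = 4.1331%
IR = r̄ / tracking error = 4.4750 / 4.1331 = 1.0827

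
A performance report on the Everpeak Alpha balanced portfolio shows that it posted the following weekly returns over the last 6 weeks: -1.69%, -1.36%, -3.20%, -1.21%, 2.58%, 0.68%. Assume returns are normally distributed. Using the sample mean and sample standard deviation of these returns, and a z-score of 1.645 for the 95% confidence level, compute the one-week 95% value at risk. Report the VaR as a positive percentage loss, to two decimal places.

Mean return r̄ = -4.200 / 6 = -0.7000%
Σ(r − r̄)² = (-1.69 − (-0.7000))² + (-1.36 − (-0.7000))² + (-3.2 − (-0.7000))² + … = 20.5886
σ = √[20.5886 / 5] = 2.0292%
VaR = −(r̄ − z·σ) = −(-0.7000 − 1.645 × 2.0292) = −(-4.0380) = 4.0380%

4.04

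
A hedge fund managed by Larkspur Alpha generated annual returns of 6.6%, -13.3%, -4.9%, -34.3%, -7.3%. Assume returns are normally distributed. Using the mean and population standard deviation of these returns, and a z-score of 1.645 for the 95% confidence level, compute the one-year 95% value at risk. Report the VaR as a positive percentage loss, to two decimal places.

r̄ = (6.6 − 13.3 − 4.9 − 34.3 − 7.3) / 5 = -53.20 / 5 = -10.6400%
Σ(r − r̄)² = (6.6 − (-10.6400))² + (-13.3 − (-10.6400))² + … = 908.1920
population σ = √(908.1920 / 5) = √181.6384 = 13.4773%
VaR = −(r̄ − z·σ) = −(-10.6400 − 1.645 × 13.4773) = −(-32.8102) = 32.8102%

32.81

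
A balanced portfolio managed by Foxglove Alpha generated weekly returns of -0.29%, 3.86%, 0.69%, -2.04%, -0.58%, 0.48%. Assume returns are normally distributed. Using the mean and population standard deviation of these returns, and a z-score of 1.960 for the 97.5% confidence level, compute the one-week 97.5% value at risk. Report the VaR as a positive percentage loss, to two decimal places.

r̄ = (-0.29 + 3.86 + 0.69 − 2.04 − 0.58 + 0.48) / 6 = 2.120 / 6 = 0.3533%
Σ(r − r̄)² = 19.4391; population σ = √(19.4391/6) = 1.8000%
VaR = −(r̄ − z·σ) = −(0.3533 − 1.960 × 1.8000) = −(-3.1747) = 3.1747%

3.17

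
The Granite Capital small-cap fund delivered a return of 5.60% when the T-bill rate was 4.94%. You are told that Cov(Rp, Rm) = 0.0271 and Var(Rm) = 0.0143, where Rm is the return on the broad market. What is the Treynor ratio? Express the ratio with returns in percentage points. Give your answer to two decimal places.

β = Cov / Var = 0.0271 / 0.0143 = 1.8951
Treynor = (Rp − Rf) / β = (5.60% − 4.94%) / 1.8951 = 0.66 / 1.8951 = 0.3483

0.35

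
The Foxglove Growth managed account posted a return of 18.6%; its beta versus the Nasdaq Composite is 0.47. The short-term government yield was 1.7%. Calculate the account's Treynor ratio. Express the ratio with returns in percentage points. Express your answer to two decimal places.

35.96

Treynor = (Rp − Rf) / β = (18.6% − 1.7%) / 0.47 = 16.90 / 0.47 = 35.9574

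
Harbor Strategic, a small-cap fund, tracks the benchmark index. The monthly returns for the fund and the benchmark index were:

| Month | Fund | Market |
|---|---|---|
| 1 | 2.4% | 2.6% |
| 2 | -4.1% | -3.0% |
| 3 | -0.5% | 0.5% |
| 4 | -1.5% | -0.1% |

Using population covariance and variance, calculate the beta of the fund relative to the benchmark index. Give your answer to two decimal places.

1.15

r̄p = -0.9250%,  r̄m = 0.0000%
Cov = Σ(rp − r̄p)(rm − r̄m) / 4 = 4.6100
Var(rm) = Σ(rm − r̄m)² / 4 = 4.0050
β = Cov / Var = 4.6100 / 4.0050 = 1.1511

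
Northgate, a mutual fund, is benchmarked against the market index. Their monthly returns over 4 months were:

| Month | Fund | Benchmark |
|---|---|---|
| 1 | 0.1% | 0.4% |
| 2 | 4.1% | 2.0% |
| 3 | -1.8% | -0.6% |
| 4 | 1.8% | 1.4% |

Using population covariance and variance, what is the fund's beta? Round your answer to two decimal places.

r̄p = 1.0500%,  r̄m = 0.8000%
Cov = Σ(rp − r̄p)(rm − r̄m) / 4 = 2.1200
Var(rm) = Σ(rm − r̄m)² / 4 = 0.9800
β = Cov / Var = 2.1200 / 0.9800 = 2.1633

2.16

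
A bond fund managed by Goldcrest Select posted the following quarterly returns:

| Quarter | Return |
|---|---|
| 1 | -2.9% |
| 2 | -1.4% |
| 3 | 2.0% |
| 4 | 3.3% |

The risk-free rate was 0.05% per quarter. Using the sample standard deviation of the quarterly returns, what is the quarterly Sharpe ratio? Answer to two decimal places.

μ = (-2.9 − 1.4 + 2 + 3.3) / 4 = 0.2500%
Σ(r − μ)² = 25.0100; sample σ = √(25.0100/3) = 2.8873%
Sharpe = (μ − rf) / σ = (0.2500 − 0.05) / 2.8873 = 0.2000 / 2.8873 = 0.0693

0.07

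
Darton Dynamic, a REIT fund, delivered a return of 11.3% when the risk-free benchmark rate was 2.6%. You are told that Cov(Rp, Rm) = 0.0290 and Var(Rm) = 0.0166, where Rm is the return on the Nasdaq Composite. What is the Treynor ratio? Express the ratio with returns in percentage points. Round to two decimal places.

4.98

β = Cov / Var = 0.0290 / 0.0166 = 1.7470
Treynor = (Rp − Rf) / β = (11.3% − 2.6%) / 1.7470 = 8.70 / 1.7470 = 4.9800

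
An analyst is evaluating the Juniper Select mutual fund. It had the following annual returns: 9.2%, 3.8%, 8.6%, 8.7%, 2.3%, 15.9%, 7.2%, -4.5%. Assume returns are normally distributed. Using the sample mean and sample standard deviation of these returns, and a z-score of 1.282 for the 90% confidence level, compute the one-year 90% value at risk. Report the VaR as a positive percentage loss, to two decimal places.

1.28

r̄ = (9.2 + 3.8 + 8.6 + 8.7 + 2.3 + 15.9 + 7.2 − 4.5) / 8 = 51.20 / 8 = 6.4000%
Σ(r − r̄)² = (9.2 − 6.4000)² + (3.8 − 6.4000)² + (8.6 − 6.4000)² + … = 251.2400
σ = √[251.2400 / 7] = 5.9909%
VaR = −(r̄ − z·σ) = −(6.4000 − 1.282 × 5.9909) = −(-1.2803) = 1.2803%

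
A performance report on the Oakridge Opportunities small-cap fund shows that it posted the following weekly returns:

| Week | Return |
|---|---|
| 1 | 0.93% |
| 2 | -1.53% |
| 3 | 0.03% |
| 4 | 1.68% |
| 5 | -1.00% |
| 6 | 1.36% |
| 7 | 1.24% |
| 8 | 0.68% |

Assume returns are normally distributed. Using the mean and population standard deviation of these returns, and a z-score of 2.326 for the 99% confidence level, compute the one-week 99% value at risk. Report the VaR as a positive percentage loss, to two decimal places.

Mean return r̄ = 3.390 / 8 = 0.4238%
Population σ = √[Σ(r − r̄)² / 8] = √[9.4422 / 8] = √1.1803 = 1.0864%
VaR = −(r̄ − z·σ) = −(0.4238 − 2.326 × 1.0864) = −(-2.1032) = 2.1032%

2.10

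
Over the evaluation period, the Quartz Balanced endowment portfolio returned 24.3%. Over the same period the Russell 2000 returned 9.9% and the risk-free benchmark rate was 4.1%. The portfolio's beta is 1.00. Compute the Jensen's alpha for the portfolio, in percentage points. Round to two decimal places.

CAPM expected return = Rf + β(Rm − Rf) = 4.1% + 1.00 × (9.9% − 4.1%) = 4.1 + 1.00 × 5.80 = 9.9000%
Jensen's α = Rp − E[R] = 24.3% − 9.9000% = 14.4000

14.40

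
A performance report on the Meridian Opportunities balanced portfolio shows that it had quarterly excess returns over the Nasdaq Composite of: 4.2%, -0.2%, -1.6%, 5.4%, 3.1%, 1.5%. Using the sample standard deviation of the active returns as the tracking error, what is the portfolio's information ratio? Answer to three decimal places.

0.774

r̄ = (4.2 − 0.2 − 1.6 + 5.4 + 3.1 + 1.5) / 6 = 12.40 / 6 = 2.0667%
Sample σ = √[Σ(r − r̄)² / 5] = √[35.6333 / 5] = √7.1267 = 2.6696%
IR = r̄ / tracking error = 2.0667 / 2.6696 = 0.7742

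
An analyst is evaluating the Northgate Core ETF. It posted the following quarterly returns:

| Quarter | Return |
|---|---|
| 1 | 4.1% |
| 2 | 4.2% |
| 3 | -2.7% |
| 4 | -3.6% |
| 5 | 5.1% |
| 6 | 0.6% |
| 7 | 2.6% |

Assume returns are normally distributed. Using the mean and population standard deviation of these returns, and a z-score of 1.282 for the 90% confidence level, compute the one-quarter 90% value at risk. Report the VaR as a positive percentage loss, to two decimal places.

Mean return r̄ = 10.30 / 7 = 1.4714%
Population σ = √[Σ(r − r̄)² / 7] = √[72.6743 / 7] = √10.3820 = 3.2221%
VaR = −(r̄ − z·σ) = −(1.4714 − 1.282 × 3.2221) = −(-2.6593) = 2.6593%

2.66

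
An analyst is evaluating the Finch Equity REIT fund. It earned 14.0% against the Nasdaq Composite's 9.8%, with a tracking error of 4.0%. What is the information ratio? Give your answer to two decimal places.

1.05

IR = (Rp − Rb) / TE = (14.0% − 9.8%) / 4.0% = 4.20% / 4.0% = 1.0500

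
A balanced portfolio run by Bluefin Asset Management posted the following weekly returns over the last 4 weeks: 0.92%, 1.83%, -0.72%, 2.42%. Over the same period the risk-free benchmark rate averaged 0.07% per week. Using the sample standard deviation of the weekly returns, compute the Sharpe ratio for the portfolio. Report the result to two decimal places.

r̄ = (0.92 + 1.83 − 0.72 + 2.42) / 4 = 1.1125%
Σ(r − r̄)² = (0.92 − 1.1125)² + (1.83 − 1.1125)² + … = 5.6195
sample σ = √(5.6195 / 3) = √1.8732 = 1.3686%
Sharpe = (r̄ − rf) / σ = (1.1125 − 0.07) / 1.3686 = 1.0425 / 1.3686 = 0.7617

0.76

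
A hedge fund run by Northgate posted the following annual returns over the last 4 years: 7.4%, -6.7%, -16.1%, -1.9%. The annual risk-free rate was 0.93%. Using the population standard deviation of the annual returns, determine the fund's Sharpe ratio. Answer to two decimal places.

Mean return μ = -17.30 / 4 = -4.3250%
Population std dev = √[287.6475 / 4] = 8.4801%
Sharpe = (μ − rf) / σ = (-4.3250 − 0.93) / 8.4801 = -5.2550 / 8.4801 = -0.6197

-0.62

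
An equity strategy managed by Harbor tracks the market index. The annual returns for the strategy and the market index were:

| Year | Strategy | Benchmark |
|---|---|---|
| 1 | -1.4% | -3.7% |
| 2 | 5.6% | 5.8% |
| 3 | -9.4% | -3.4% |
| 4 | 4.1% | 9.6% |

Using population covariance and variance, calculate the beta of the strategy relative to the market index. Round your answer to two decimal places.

0.83

r̄p = -0.2750%,  r̄m = 2.0750%
Cov = Σ(rp − r̄p)(rm − r̄m) / 4 = 27.8156
Var(rm) = Σ(rm − r̄m)² / 4 = 33.4569
β = Cov / Var = 27.8156 / 33.4569 = 0.8314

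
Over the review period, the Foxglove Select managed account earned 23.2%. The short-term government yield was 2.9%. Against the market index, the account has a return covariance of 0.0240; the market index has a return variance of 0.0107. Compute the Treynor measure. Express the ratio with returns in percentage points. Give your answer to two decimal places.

9.05

β = Cov / Var = 0.0240 / 0.0107 = 2.2430
Treynor = (Rp − Rf) / β = (23.2% − 2.9%) / 2.2430 = 20.30 / 2.2430 = 9.0504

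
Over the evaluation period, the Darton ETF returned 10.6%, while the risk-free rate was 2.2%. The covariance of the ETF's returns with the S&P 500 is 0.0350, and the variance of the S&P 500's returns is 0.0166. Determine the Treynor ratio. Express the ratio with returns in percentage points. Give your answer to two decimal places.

3.98

β = Cov / Var = 0.0350 / 0.0166 = 2.1084
Treynor = (Rp − Rf) / β = (10.6% − 2.2%) / 2.1084 = 8.40 / 2.1084 = 3.9841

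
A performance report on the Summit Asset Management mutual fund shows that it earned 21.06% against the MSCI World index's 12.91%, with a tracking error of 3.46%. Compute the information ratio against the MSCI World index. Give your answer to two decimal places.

IR = (Rp − Rb) / TE = (21.06% − 12.91%) / 3.46% = 8.15% / 3.46% = 2.3555

2.36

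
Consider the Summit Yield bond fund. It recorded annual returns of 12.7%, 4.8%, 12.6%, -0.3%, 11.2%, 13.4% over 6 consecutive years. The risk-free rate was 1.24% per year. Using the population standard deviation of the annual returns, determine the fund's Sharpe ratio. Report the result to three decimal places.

1.540

r̄ = (12.7 + 4.8 + 12.6 − 0.3 + 11.2 + 13.4) / 6 = 54.40 / 6 = 9.0667%
Σ(r − r̄)² = 154.9533; population σ = √(154.9533/6) = 5.0819%
Sharpe = (r̄ − rf) / σ = (9.0667 − 1.24) / 5.0819 = 7.8267 / 5.0819 = 1.5401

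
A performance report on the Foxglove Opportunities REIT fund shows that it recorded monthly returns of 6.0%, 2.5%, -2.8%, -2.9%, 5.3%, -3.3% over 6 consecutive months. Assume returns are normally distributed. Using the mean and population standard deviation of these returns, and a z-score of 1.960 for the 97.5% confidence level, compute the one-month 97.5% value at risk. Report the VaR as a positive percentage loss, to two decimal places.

r̄ = (6 + 2.5 − 2.8 − 2.9 + 5.3 − 3.3) / 6 = 4.80 / 6 = 0.8000%
Population std dev = √[93.6400 / 6] = 3.9505%
VaR = −(r̄ − z·σ) = −(0.8000 − 1.960 × 3.9505) = −(-6.9430) = 6.9430%

6.94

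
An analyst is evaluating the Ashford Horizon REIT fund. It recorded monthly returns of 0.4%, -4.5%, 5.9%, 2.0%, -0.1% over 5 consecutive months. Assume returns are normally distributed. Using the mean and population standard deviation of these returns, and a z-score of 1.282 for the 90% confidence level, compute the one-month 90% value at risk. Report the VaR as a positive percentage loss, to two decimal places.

3.57

Mean return μ = 3.70 / 5 = 0.7400%
Population σ = √[Σ(r − μ)² / 5] = √[56.4920 / 5] = √11.2984 = 3.3613%
VaR = −(μ − z·σ) = −(0.7400 − 1.282 × 3.3613) = −(-3.5692) = 3.5692%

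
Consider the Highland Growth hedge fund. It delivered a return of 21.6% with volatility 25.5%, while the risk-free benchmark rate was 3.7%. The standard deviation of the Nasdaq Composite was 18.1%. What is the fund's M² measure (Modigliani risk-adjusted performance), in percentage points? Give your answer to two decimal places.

16.41

Sharpe = (Rp − Rf) / σp = (21.6% − 3.7%) / 25.5% = 0.7020
M² = Rf + Sharpe × σm = 3.7% + 0.7020 × 18.1% = 16.4062%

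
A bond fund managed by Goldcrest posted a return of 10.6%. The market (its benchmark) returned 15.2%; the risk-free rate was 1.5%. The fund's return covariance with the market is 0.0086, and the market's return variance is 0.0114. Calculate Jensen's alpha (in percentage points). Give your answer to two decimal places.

β = Cov / Var = 0.0086 / 0.0114 = 0.7544
E[R] = Rf + β(Rm − Rf) = 1.5% + 0.7544 × (15.2% − 1.5%) = 11.8353%
α = Rp − E[R] = 10.6% − 11.8353% = -1.2353

-1.24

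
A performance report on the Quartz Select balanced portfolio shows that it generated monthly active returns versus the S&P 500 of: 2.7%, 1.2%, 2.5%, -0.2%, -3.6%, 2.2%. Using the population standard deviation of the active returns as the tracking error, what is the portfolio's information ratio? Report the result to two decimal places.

r̄ = (2.7 + 1.2 + 2.5 − 0.2 − 3.6 + 2.2) / 6 = 0.8000%
Σ(r − r̄)² = 28.9800; population σ = √(28.9800/6) = 2.1977%
IR = r̄ / tracking error = 0.8000 / 2.1977 = 0.3640

0.36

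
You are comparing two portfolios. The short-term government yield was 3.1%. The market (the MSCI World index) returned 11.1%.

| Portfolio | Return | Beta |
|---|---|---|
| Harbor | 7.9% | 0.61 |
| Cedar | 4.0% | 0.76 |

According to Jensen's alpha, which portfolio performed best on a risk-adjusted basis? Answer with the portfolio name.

Harbor: α = 7.9% − [3.1% + 0.61 × (11.1% − 3.1%)] = -0.080
Cedar: α = 4.0% − [3.1% + 0.76 × (11.1% − 3.1%)] = -5.180
Highest: Harbor (-0.080).

Harbor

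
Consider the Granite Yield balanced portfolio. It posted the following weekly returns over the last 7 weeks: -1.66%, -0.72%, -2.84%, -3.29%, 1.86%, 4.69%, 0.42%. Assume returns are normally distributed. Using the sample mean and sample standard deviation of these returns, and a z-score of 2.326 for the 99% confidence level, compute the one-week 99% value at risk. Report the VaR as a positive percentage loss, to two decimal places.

Mean return r̄ = -1.540 / 7 = -0.2200%
Sample std dev = √[47.4570 / 6] = 2.8124%
VaR = −(r̄ − z·σ) = −(-0.2200 − 2.326 × 2.8124) = −(-6.7616) = 6.7616%

6.76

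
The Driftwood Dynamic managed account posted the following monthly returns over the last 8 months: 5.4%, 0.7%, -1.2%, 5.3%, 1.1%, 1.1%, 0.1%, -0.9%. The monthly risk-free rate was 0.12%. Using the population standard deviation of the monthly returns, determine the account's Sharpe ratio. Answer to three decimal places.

r̄ = (5.4 + 0.7 − 1.2 + 5.3 + 1.1 + 1.1 + 0.1 − 0.9) / 8 = 1.4500%
Σ(r − r̄)² = (5.4 − 1.4500)² + (0.7 − 1.4500)² + … = 45.6000
σ = √[45.6000 / 8] = 2.3875%
Sharpe = (r̄ − rf) / σ = (1.4500 − 0.12) / 2.3875 = 1.3300 / 2.3875 = 0.5571

0.557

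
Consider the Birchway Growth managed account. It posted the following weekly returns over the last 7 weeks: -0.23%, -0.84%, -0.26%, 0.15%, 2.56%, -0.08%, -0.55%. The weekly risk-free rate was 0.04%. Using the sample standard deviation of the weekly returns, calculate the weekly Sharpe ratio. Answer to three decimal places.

0.060

Mean return r̄ = 0.750 / 7 = 0.1071%
Σ(r − r̄)² = (-0.23 − 0.1071)² + (-0.84 − 0.1071)² + … = 7.6307
sample σ = √(7.6307 / 6) = √1.2718 = 1.1277%
Sharpe = (r̄ − rf) / σ = (0.1071 − 0.04) / 1.1277 = 0.0671 / 1.1277 = 0.0595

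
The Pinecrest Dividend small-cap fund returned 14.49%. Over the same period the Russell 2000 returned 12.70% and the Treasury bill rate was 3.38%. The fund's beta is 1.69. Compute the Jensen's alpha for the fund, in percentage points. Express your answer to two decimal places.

CAPM expected return = Rf + β(Rm − Rf) = 3.38% + 1.69 × (12.70% − 3.38%) = 3.38 + 1.69 × 9.32 = 19.1308%
Jensen's α = Rp − E[R] = 14.49% − 19.1308% = -4.6408

-4.64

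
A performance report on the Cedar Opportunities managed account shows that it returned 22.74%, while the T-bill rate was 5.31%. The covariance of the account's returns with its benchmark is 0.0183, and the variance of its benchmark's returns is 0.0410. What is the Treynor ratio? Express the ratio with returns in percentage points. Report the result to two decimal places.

β = Cov / Var = 0.0183 / 0.0410 = 0.4463
Treynor = (Rp − Rf) / β = (22.74% − 5.31%) / 0.4463 = 17.43 / 0.4463 = 39.0544

39.05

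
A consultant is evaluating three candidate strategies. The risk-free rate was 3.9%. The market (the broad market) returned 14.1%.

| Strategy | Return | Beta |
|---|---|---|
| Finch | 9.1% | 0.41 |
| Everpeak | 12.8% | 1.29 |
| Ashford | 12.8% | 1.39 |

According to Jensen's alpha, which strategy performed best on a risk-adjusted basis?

Finch

Finch: α = 9.1% − [3.9% + 0.41 × (14.1% − 3.9%)] = 1.018
Everpeak: α = 12.8% − [3.9% + 1.29 × (14.1% − 3.9%)] = -4.258
Ashford: α = 12.8% − [3.9% + 1.39 × (14.1% − 3.9%)] = -5.278
Highest: Finch (1.018).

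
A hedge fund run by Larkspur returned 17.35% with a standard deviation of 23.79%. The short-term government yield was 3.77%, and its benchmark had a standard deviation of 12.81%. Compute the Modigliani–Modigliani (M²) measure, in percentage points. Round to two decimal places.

11.08

Sharpe = (Rp − Rf) / σp = (17.35% − 3.77%) / 23.79% = 0.5708
M² = Rf + Sharpe × σm = 3.77% + 0.5708 × 12.81% = 11.0819%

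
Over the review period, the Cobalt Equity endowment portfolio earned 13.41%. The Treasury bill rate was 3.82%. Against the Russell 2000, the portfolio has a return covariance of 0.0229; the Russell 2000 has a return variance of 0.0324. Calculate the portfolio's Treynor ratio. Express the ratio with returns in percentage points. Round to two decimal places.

13.57

β = Cov / Var = 0.0229 / 0.0324 = 0.7068
Treynor = (Rp − Rf) / β = (13.41% − 3.82%) / 0.7068 = 9.59 / 0.7068 = 13.5682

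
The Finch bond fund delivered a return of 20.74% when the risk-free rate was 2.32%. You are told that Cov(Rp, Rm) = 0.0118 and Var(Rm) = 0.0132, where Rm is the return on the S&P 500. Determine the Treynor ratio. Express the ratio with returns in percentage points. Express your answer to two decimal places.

20.61

β = Cov / Var = 0.0118 / 0.0132 = 0.8939
Treynor = (Rp − Rf) / β = (20.74% − 2.32%) / 0.8939 = 18.42 / 0.8939 = 20.6063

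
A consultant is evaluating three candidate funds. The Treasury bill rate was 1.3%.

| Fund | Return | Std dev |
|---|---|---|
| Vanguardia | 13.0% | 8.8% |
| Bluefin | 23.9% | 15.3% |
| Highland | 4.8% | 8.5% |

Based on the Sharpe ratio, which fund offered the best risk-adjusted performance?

Vanguardia: Sharpe ratio = (13.0% − 1.3%) / 8.8% = 1.330
Bluefin: Sharpe ratio = (23.9% − 1.3%) / 15.3% = 1.477
Highland: Sharpe ratio = (4.8% − 1.3%) / 8.5% = 0.412
Highest: Bluefin (1.477).

Bluefin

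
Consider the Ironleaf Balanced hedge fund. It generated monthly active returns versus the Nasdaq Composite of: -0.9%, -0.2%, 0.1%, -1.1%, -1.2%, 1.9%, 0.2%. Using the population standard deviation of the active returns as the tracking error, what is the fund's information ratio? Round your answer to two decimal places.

μ = (-0.9 − 0.2 + 0.1 − 1.1 − 1.2 + 1.9 + 0.2) / 7 = -0.1714%
Population std dev = √[6.9543 / 7] = 0.9967%
IR = μ / tracking error = -0.1714 / 0.9967 = -0.1720

-0.17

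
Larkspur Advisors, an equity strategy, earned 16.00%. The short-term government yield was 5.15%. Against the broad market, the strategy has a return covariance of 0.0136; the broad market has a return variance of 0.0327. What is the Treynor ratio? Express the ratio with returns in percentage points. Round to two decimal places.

β = Cov / Var = 0.0136 / 0.0327 = 0.4159
Treynor = (Rp − Rf) / β = (16.00% − 5.15%) / 0.4159 = 10.85 / 0.4159 = 26.0880

26.09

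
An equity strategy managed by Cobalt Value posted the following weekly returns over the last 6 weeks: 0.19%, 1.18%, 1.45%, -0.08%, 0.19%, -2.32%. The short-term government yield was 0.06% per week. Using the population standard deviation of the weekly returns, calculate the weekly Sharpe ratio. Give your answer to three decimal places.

0.034

μ = (0.19 + 1.18 + 1.45 − 0.08 + 0.19 − 2.32) / 6 = 0.610 / 6 = 0.1017%
Population std dev = √[8.8939 / 6] = 1.2175%
Sharpe = (μ − rf) / σ = (0.1017 − 0.06) / 1.2175 = 0.0417 / 1.2175 = 0.0343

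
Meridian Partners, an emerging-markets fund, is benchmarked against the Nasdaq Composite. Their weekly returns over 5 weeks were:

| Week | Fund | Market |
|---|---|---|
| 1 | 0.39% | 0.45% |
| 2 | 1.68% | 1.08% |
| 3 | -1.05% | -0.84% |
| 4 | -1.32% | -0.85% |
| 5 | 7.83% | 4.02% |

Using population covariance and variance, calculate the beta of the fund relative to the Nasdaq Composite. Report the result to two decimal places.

r̄p = 1.5060%,  r̄m = 0.7720%
Cov = Σ(rp − r̄p)(rm − r̄m) / 5 = 5.9315
Var(rm) = Σ(rm − r̄m)² / 5 = 3.1955
β = Cov / Var = 5.9315 / 3.1955 = 1.8562

1.86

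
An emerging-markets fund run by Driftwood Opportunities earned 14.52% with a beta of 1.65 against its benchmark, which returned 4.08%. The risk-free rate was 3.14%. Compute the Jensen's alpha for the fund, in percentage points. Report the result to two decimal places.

CAPM expected return = Rf + β(Rm − Rf) = 3.14% + 1.65 × (4.08% − 3.14%) = 3.14 + 1.65 × 0.94 = 4.6910%
Jensen's α = Rp − E[R] = 14.52% − 4.6910% = 9.8290

9.83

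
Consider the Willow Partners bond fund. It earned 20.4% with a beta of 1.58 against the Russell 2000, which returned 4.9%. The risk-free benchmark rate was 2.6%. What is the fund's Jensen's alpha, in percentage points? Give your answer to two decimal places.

14.17

CAPM expected return = Rf + β(Rm − Rf) = 2.6% + 1.58 × (4.9% − 2.6%) = 2.6 + 1.58 × 2.30 = 6.2340%
Jensen's α = Rp − E[R] = 20.4% − 6.2340% = 14.1660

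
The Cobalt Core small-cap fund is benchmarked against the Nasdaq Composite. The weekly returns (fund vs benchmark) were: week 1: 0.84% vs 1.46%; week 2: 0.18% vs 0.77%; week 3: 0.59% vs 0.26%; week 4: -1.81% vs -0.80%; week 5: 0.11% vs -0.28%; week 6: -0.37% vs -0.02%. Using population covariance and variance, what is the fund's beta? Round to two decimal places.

r̄p = -0.0767%,  r̄m = 0.2317%
Cov = Σ(rp − r̄p)(rm − r̄m) / 6 = 0.5083
Var(rm) = Σ(rm − r̄m)² / 6 = 0.5315
β = Cov / Var = 0.5083 / 0.5315 = 0.9563

0.96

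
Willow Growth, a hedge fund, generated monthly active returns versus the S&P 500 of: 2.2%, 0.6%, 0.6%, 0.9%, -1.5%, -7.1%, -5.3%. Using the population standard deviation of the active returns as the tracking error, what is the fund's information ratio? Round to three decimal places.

-0.422

Mean return r̄ = -9.60 / 7 = -1.3714%
Population σ = √[Σ(r − r̄)² / 7] = √[73.9543 / 7] = √10.5649 = 3.2504%
IR = r̄ / tracking error = -1.3714 / 3.2504 = -0.4219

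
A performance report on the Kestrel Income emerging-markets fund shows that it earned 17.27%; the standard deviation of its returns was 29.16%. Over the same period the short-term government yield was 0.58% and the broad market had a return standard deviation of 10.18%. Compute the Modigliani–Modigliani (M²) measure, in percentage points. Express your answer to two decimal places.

Sharpe = (Rp − Rf) / σp = (17.27% − 0.58%) / 29.16% = 0.5724
M² = Rf + Sharpe × σm = 0.58% + 0.5724 × 10.18% = 6.4070%

6.41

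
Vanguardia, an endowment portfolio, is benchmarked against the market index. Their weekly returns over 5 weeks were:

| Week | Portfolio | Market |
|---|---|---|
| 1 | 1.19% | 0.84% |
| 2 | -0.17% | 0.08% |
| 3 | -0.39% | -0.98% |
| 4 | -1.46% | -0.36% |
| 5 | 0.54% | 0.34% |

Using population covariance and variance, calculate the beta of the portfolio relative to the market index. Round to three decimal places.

1.082

r̄p = -0.0580%,  r̄m = -0.0160%
Cov = Σ(rp − r̄p)(rm − r̄m) / 5 = 0.4146
Var(rm) = Σ(rm − r̄m)² / 5 = 0.3833
β = Cov / Var = 0.4146 / 0.3833 = 1.0817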